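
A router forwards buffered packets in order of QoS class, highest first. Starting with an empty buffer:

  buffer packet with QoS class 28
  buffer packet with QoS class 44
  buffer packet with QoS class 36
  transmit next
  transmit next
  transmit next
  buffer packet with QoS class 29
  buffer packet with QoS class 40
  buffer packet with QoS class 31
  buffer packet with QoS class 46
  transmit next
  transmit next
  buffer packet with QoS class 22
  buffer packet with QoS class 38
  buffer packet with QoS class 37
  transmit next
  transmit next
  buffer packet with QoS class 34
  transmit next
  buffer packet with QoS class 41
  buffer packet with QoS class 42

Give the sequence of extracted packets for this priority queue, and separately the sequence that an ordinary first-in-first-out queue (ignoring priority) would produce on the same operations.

priority queue: [44, 36, 28, 46, 40, 38, 37, 34]; FIFO queue: [28, 44, 36, 29, 40, 31, 46, 22]

insert 28 → {28}
insert 44 → {44, 28}
insert 36 → {44, 36, 28}
transmit next → 44; now {36, 28}
transmit next → 36; now {28}
transmit next → 28; now {}
insert 29 → {29}
insert 40 → {40, 29}
insert 31 → {40, 31, 29}
insert 46 → {46, 40, 31, 29}
transmit next → 46; now {40, 31, 29}
transmit next → 40; now {31, 29}
insert 22 → {31, 29, 22}
insert 38 → {38, 31, 29, 22}
insert 37 → {38, 37, 31, 29, 22}
transmit next → 38; now {37, 31, 29, 22}
transmit next → 37; now {31, 29, 22}
insert 34 → {34, 31, 29, 22}
transmit next → 34; now {31, 29, 22}
insert 41 → {41, 31, 29, 22}
insert 42 → {42, 41, 31, 29, 22}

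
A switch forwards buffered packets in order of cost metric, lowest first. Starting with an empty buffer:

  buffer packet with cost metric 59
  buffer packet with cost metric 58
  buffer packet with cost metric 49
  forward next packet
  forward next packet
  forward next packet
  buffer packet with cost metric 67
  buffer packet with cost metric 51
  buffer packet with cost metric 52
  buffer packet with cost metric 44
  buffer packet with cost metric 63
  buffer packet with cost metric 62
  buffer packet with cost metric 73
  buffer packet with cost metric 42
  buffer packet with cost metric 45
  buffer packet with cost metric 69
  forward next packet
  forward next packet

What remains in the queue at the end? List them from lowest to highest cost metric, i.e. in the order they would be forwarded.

45, 51, 52, 62, 63, 67, 69, 73

insert 59 → {59}
insert 58 → {58, 59}
insert 49 → {49, 58, 59}
forward next packet → 49; now {58, 59}
forward next packet → 58; now {59}
forward next packet → 59; now {}
insert 67 → {67}
insert 51 → {51, 67}
insert 52 → {51, 52, 67}
insert 44 → {44, 51, 52, 67}
insert 63 → {44, 51, 52, 63, 67}
insert 62 → {44, 51, 52, 62, 63, 67}
insert 73 → {44, 51, 52, 62, 63, 67, 73}
insert 42 → {42, 44, 51, 52, 62, 63, 67, 73}
insert 45 → {42, 44, 45, 51, 52, 62, 63, 67, 73}
insert 69 → {42, 44, 45, 51, 52, 62, 63, 67, 69, 73}
forward next packet → 42; now {44, 45, 51, 52, 62, 63, 67, 69, 73}
forward next packet → 44; now {45, 51, 52, 62, 63, 67, 69, 73}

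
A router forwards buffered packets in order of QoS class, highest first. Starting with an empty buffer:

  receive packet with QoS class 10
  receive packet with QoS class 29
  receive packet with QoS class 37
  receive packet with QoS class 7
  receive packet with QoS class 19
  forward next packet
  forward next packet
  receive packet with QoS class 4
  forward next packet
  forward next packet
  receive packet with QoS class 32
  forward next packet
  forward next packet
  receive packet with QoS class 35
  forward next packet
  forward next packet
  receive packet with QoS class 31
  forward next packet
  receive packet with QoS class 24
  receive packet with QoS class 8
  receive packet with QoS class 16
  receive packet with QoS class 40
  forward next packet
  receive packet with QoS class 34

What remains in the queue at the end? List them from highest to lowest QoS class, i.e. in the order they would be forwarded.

insert 10 → {10}
insert 29 → {29, 10}
insert 37 → {37, 29, 10}
insert 7 → {37, 29, 10, 7}
insert 19 → {37, 29, 19, 10, 7}
forward next packet → 37; now {29, 19, 10, 7}
forward next packet → 29; now {19, 10, 7}
insert 4 → {19, 10, 7, 4}
forward next packet → 19; now {10, 7, 4}
forward next packet → 10; now {7, 4}
insert 32 → {32, 7, 4}
forward next packet → 32; now {7, 4}
forward next packet → 7; now {4}
insert 35 → {35, 4}
forward next packet → 35; now {4}
forward next packet → 4; now {}
insert 31 → {31}
forward next packet → 31; now {}
insert 24 → {24}
insert 8 → {24, 8}
insert 16 → {24, 16, 8}
insert 40 → {40, 24, 16, 8}
forward next packet → 40; now {24, 16, 8}
insert 34 → {34, 24, 16, 8}

34, 24, 16, 8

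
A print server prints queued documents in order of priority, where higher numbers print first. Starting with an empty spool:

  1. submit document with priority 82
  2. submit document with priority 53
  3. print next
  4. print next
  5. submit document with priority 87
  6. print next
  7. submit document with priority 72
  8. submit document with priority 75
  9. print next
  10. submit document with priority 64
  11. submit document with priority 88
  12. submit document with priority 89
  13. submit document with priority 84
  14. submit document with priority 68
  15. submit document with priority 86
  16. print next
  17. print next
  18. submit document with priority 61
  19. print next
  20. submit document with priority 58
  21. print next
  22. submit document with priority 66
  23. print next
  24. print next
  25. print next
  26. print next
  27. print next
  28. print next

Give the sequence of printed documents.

82 → 53 → 87 → 75 → 89 → 88 → 86 → 84 → 72 → 68 → 66 → 64 → 61 → 58

insert 82 → {82}
insert 53 → {82, 53}
print next → 82; now {53}
print next → 53; now {}
insert 87 → {87}
print next → 87; now {}
insert 72 → {72}
insert 75 → {75, 72}
print next → 75; now {72}
insert 64 → {72, 64}
insert 88 → {88, 72, 64}
insert 89 → {89, 88, 72, 64}
insert 84 → {89, 88, 84, 72, 64}
insert 68 → {89, 88, 84, 72, 68, 64}
insert 86 → {89, 88, 86, 84, 72, 68, 64}
print next → 89; now {88, 86, 84, 72, 68, 64}
print next → 88; now {86, 84, 72, 68, 64}
insert 61 → {86, 84, 72, 68, 64, 61}
print next → 86; now {84, 72, 68, 64, 61}
insert 58 → {84, 72, 68, 64, 61, 58}
print next → 84; now {72, 68, 64, 61, 58}
insert 66 → {72, 68, 66, 64, 61, 58}
print next → 72; now {68, 66, 64, 61, 58}
print next → 68; now {66, 64, 61, 58}
print next → 66; now {64, 61, 58}
print next → 64; now {61, 58}
print next → 61; now {58}
print next → 58; now {}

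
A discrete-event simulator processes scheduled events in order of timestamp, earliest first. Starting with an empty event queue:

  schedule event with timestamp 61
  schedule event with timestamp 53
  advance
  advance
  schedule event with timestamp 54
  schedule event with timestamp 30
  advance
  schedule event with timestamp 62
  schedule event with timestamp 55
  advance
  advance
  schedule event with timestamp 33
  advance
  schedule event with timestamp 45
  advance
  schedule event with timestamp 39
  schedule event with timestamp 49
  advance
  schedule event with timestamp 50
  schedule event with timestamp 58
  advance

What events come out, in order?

53, 61, 30, 54, 55, 33, 45, 39, 49

insert 61 → {61}
insert 53 → {53, 61}
advance → 53; now {61}
advance → 61; now {}
insert 54 → {54}
insert 30 → {30, 54}
advance → 30; now {54}
insert 62 → {54, 62}
insert 55 → {54, 55, 62}
advance → 54; now {55, 62}
advance → 55; now {62}
insert 33 → {33, 62}
advance → 33; now {62}
insert 45 → {45, 62}
advance → 45; now {62}
insert 39 → {39, 62}
insert 49 → {39, 49, 62}
advance → 39; now {49, 62}
insert 50 → {49, 50, 62}
insert 58 → {49, 50, 58, 62}
advance → 49; now {50, 58, 62}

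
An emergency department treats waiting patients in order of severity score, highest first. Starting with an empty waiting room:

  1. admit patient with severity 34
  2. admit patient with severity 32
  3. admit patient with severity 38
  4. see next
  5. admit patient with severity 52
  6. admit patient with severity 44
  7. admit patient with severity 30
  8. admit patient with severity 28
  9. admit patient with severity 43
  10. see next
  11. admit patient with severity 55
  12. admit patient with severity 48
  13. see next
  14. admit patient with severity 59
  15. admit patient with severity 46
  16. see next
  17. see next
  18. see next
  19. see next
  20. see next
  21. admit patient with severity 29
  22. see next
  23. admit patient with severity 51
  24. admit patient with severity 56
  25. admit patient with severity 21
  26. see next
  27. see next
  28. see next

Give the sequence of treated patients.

[38, 52, 55, 59, 48, 46, 44, 43, 34, 56, 51, 32]

insert 34 → {34}
insert 32 → {34, 32}
insert 38 → {38, 34, 32}
see next → 38; now {34, 32}
insert 52 → {52, 34, 32}
insert 44 → {52, 44, 34, 32}
insert 30 → {52, 44, 34, 32, 30}
insert 28 → {52, 44, 34, 32, 30, 28}
insert 43 → {52, 44, 43, 34, 32, 30, 28}
see next → 52; now {44, 43, 34, 32, 30, 28}
insert 55 → {55, 44, 43, 34, 32, 30, 28}
insert 48 → {55, 48, 44, 43, 34, 32, 30, 28}
see next → 55; now {48, 44, 43, 34, 32, 30, 28}
insert 59 → {59, 48, 44, 43, 34, 32, 30, 28}
insert 46 → {59, 48, 46, 44, 43, 34, 32, 30, 28}
see next → 59; now {48, 46, 44, 43, 34, 32, 30, 28}
see next → 48; now {46, 44, 43, 34, 32, 30, 28}
see next → 46; now {44, 43, 34, 32, 30, 28}
see next → 44; now {43, 34, 32, 30, 28}
see next → 43; now {34, 32, 30, 28}
insert 29 → {34, 32, 30, 29, 28}
see next → 34; now {32, 30, 29, 28}
insert 51 → {51, 32, 30, 29, 28}
insert 56 → {56, 51, 32, 30, 29, 28}
insert 21 → {56, 51, 32, 30, 29, 28, 21}
see next → 56; now {51, 32, 30, 29, 28, 21}
see next → 51; now {32, 30, 29, 28, 21}
see next → 32; now {30, 29, 28, 21}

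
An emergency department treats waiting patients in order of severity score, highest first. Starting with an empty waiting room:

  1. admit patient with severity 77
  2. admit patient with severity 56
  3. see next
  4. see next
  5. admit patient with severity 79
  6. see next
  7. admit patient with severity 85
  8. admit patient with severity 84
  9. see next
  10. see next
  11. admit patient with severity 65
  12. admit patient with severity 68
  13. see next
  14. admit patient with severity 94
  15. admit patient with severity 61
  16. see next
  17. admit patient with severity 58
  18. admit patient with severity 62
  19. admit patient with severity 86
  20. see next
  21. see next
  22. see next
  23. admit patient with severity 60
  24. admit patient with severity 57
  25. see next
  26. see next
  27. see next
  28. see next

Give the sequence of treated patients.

insert 77 → {77}
insert 56 → {77, 56}
see next → 77; now {56}
see next → 56; now {}
insert 79 → {79}
see next → 79; now {}
insert 85 → {85}
insert 84 → {85, 84}
see next → 85; now {84}
see next → 84; now {}
insert 65 → {65}
insert 68 → {68, 65}
see next → 68; now {65}
insert 94 → {94, 65}
insert 61 → {94, 65, 61}
see next → 94; now {65, 61}
insert 58 → {65, 61, 58}
insert 62 → {65, 62, 61, 58}
insert 86 → {86, 65, 62, 61, 58}
see next → 86; now {65, 62, 61, 58}
see next → 65; now {62, 61, 58}
see next → 62; now {61, 58}
insert 60 → {61, 60, 58}
insert 57 → {61, 60, 58, 57}
see next → 61; now {60, 58, 57}
see next → 60; now {58, 57}
see next → 58; now {57}
see next → 57; now {}

77 → 56 → 79 → 85 → 84 → 68 → 94 → 86 → 65 → 62 → 61 → 60 → 58 → 57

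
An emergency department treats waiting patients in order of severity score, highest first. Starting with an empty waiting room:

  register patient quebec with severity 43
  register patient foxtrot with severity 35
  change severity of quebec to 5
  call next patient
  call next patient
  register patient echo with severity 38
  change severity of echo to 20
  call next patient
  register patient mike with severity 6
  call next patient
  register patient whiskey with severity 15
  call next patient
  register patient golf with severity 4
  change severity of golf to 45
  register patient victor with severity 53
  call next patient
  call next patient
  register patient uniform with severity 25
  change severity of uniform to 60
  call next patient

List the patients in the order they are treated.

add quebec (severity 43) → {quebec:43}
add foxtrot (severity 35) → {quebec:43, foxtrot:35}
update quebec to severity 5 → {foxtrot:35, quebec:5}
call next patient → foxtrot; now {quebec:5}
call next patient → quebec; now {}
add echo (severity 38) → {echo:38}
update echo to severity 20 → {echo:20}
call next patient → echo; now {}
add mike (severity 6) → {mike:6}
call next patient → mike; now {}
add whiskey (severity 15) → {whiskey:15}
call next patient → whiskey; now {}
add golf (severity 4) → {golf:4}
update golf to severity 45 → {golf:45}
add victor (severity 53) → {victor:53, golf:45}
call next patient → victor; now {golf:45}
call next patient → golf; now {}
add uniform (severity 25) → {uniform:25}
update uniform to severity 60 → {uniform:60}
call next patient → uniform; now {}

foxtrot, quebec, echo, mike, whiskey, victor, golf, uniform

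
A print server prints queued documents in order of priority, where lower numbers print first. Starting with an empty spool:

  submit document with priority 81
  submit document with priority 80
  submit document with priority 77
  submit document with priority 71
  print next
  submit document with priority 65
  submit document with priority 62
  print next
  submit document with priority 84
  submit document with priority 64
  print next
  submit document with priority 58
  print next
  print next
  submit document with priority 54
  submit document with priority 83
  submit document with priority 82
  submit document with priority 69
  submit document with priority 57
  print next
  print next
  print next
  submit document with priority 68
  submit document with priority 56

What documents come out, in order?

insert 81 → {81}
insert 80 → {80, 81}
insert 77 → {77, 80, 81}
insert 71 → {71, 77, 80, 81}
print next → 71; now {77, 80, 81}
insert 65 → {65, 77, 80, 81}
insert 62 → {62, 65, 77, 80, 81}
print next → 62; now {65, 77, 80, 81}
insert 84 → {65, 77, 80, 81, 84}
insert 64 → {64, 65, 77, 80, 81, 84}
print next → 64; now {65, 77, 80, 81, 84}
insert 58 → {58, 65, 77, 80, 81, 84}
print next → 58; now {65, 77, 80, 81, 84}
print next → 65; now {77, 80, 81, 84}
insert 54 → {54, 77, 80, 81, 84}
insert 83 → {54, 77, 80, 81, 83, 84}
insert 82 → {54, 77, 80, 81, 82, 83, 84}
insert 69 → {54, 69, 77, 80, 81, 82, 83, 84}
insert 57 → {54, 57, 69, 77, 80, 81, 82, 83, 84}
print next → 54; now {57, 69, 77, 80, 81, 82, 83, 84}
print next → 57; now {69, 77, 80, 81, 82, 83, 84}
print next → 69; now {77, 80, 81, 82, 83, 84}
insert 68 → {68, 77, 80, 81, 82, 83, 84}
insert 56 → {56, 68, 77, 80, 81, 82, 83, 84}

71 → 62 → 64 → 58 → 65 → 54 → 57 → 69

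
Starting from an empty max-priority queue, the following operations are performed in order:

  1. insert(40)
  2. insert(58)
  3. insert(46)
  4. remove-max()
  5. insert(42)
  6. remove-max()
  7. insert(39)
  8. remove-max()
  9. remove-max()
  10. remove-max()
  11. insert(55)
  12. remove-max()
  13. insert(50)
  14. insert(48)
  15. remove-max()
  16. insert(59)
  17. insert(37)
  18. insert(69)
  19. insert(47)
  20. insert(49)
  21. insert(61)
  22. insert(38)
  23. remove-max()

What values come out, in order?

insert 40 → {40}
insert 58 → {58, 40}
insert 46 → {58, 46, 40}
remove-max → 58; now {46, 40}
insert 42 → {46, 42, 40}
remove-max → 46; now {42, 40}
insert 39 → {42, 40, 39}
remove-max → 42; now {40, 39}
remove-max → 40; now {39}
remove-max → 39; now {}
insert 55 → {55}
remove-max → 55; now {}
insert 50 → {50}
insert 48 → {50, 48}
remove-max → 50; now {48}
insert 59 → {59, 48}
insert 37 → {59, 48, 37}
insert 69 → {69, 59, 48, 37}
insert 47 → {69, 59, 48, 47, 37}
insert 49 → {69, 59, 49, 48, 47, 37}
insert 61 → {69, 61, 59, 49, 48, 47, 37}
insert 38 → {69, 61, 59, 49, 48, 47, 38, 37}
remove-max → 69; now {61, 59, 49, 48, 47, 38, 37}

58 → 46 → 42 → 40 → 39 → 55 → 50 → 69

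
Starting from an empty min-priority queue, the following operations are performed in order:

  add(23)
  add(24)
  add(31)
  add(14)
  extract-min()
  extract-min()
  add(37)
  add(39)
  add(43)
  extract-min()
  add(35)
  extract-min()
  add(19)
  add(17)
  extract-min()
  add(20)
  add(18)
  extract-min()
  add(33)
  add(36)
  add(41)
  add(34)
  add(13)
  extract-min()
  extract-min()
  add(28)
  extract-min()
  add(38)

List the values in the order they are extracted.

14 → 23 → 24 → 31 → 17 → 18 → 13 → 19 → 20

insert 23 → {23}
insert 24 → {23, 24}
insert 31 → {23, 24, 31}
insert 14 → {14, 23, 24, 31}
extract-min → 14; now {23, 24, 31}
extract-min → 23; now {24, 31}
insert 37 → {24, 31, 37}
insert 39 → {24, 31, 37, 39}
insert 43 → {24, 31, 37, 39, 43}
extract-min → 24; now {31, 37, 39, 43}
insert 35 → {31, 35, 37, 39, 43}
extract-min → 31; now {35, 37, 39, 43}
insert 19 → {19, 35, 37, 39, 43}
insert 17 → {17, 19, 35, 37, 39, 43}
extract-min → 17; now {19, 35, 37, 39, 43}
insert 20 → {19, 20, 35, 37, 39, 43}
insert 18 → {18, 19, 20, 35, 37, 39, 43}
extract-min → 18; now {19, 20, 35, 37, 39, 43}
insert 33 → {19, 20, 33, 35, 37, 39, 43}
insert 36 → {19, 20, 33, 35, 36, 37, 39, 43}
insert 41 → {19, 20, 33, 35, 36, 37, 39, 41, 43}
insert 34 → {19, 20, 33, 34, 35, 36, 37, 39, 41, 43}
insert 13 → {13, 19, 20, 33, 34, 35, 36, 37, 39, 41, 43}
extract-min → 13; now {19, 20, 33, 34, 35, 36, 37, 39, 41, 43}
extract-min → 19; now {20, 33, 34, 35, 36, 37, 39, 41, 43}
insert 28 → {20, 28, 33, 34, 35, 36, 37, 39, 41, 43}
extract-min → 20; now {28, 33, 34, 35, 36, 37, 39, 41, 43}
insert 38 → {28, 33, 34, 35, 36, 37, 38, 39, 41, 43}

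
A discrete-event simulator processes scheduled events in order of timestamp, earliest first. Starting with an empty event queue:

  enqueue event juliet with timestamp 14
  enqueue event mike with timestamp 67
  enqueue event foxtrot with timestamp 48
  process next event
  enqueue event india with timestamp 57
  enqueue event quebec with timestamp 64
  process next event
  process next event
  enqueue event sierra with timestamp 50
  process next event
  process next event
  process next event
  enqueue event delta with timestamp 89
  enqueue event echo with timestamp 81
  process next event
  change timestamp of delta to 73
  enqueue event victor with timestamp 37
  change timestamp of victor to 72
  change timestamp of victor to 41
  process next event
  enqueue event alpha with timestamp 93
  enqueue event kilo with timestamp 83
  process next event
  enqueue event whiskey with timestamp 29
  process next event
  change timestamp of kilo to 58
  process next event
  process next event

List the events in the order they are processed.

add juliet (timestamp 14) → {juliet:14}
add mike (timestamp 67) → {juliet:14, mike:67}
add foxtrot (timestamp 48) → {juliet:14, foxtrot:48, mike:67}
process next event → juliet; now {foxtrot:48, mike:67}
add india (timestamp 57) → {foxtrot:48, india:57, mike:67}
add quebec (timestamp 64) → {foxtrot:48, india:57, quebec:64, mike:67}
process next event → foxtrot; now {india:57, quebec:64, mike:67}
process next event → india; now {quebec:64, mike:67}
add sierra (timestamp 50) → {sierra:50, quebec:64, mike:67}
process next event → sierra; now {quebec:64, mike:67}
process next event → quebec; now {mike:67}
process next event → mike; now {}
add delta (timestamp 89) → {delta:89}
add echo (timestamp 81) → {echo:81, delta:89}
process next event → echo; now {delta:89}
update delta to timestamp 73 → {delta:73}
add victor (timestamp 37) → {victor:37, delta:73}
update victor to timestamp 72 → {victor:72, delta:73}
update victor to timestamp 41 → {victor:41, delta:73}
process next event → victor; now {delta:73}
add alpha (timestamp 93) → {delta:73, alpha:93}
add kilo (timestamp 83) → {delta:73, kilo:83, alpha:93}
process next event → delta; now {kilo:83, alpha:93}
add whiskey (timestamp 29) → {whiskey:29, kilo:83, alpha:93}
process next event → whiskey; now {kilo:83, alpha:93}
update kilo to timestamp 58 → {kilo:58, alpha:93}
process next event → kilo; now {alpha:93}
process next event → alpha; now {}

juliet → foxtrot → india → sierra → quebec → mike → echo → victor → delta → whiskey → kilo → alpha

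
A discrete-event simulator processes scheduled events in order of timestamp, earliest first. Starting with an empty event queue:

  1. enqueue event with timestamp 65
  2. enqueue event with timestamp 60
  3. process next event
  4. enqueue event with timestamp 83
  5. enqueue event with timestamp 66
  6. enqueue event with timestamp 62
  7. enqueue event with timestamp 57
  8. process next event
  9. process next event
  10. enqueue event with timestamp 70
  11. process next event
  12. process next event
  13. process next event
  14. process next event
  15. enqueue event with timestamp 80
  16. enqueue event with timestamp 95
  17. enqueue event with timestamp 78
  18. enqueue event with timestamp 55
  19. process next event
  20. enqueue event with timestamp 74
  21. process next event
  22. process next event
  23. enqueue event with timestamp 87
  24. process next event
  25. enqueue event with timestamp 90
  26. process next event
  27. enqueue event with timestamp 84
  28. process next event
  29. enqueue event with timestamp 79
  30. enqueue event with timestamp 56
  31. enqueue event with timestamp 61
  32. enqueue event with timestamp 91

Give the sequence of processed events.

60 → 57 → 62 → 65 → 66 → 70 → 83 → 55 → 74 → 78 → 80 → 87 → 84

insert 65 → {65}
insert 60 → {60, 65}
process next event → 60; now {65}
insert 83 → {65, 83}
insert 66 → {65, 66, 83}
insert 62 → {62, 65, 66, 83}
insert 57 → {57, 62, 65, 66, 83}
process next event → 57; now {62, 65, 66, 83}
process next event → 62; now {65, 66, 83}
insert 70 → {65, 66, 70, 83}
process next event → 65; now {66, 70, 83}
process next event → 66; now {70, 83}
process next event → 70; now {83}
process next event → 83; now {}
insert 80 → {80}
insert 95 → {80, 95}
insert 78 → {78, 80, 95}
insert 55 → {55, 78, 80, 95}
process next event → 55; now {78, 80, 95}
insert 74 → {74, 78, 80, 95}
process next event → 74; now {78, 80, 95}
process next event → 78; now {80, 95}
insert 87 → {80, 87, 95}
process next event → 80; now {87, 95}
insert 90 → {87, 90, 95}
process next event → 87; now {90, 95}
insert 84 → {84, 90, 95}
process next event → 84; now {90, 95}
insert 79 → {79, 90, 95}
insert 56 → {56, 79, 90, 95}
insert 61 → {56, 61, 79, 90, 95}
insert 91 → {56, 61, 79, 90, 91, 95}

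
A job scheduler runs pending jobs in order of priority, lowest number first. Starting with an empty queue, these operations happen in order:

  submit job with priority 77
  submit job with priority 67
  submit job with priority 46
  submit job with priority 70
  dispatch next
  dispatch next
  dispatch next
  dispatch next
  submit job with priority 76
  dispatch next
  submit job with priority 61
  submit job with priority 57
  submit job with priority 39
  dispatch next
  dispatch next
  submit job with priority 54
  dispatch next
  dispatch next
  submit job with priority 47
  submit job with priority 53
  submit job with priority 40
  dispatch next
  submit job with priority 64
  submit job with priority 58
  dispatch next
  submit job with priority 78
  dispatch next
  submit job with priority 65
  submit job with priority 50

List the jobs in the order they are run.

insert 77 → {77}
insert 67 → {67, 77}
insert 46 → {46, 67, 77}
insert 70 → {46, 67, 70, 77}
dispatch next → 46; now {67, 70, 77}
dispatch next → 67; now {70, 77}
dispatch next → 70; now {77}
dispatch next → 77; now {}
insert 76 → {76}
dispatch next → 76; now {}
insert 61 → {61}
insert 57 → {57, 61}
insert 39 → {39, 57, 61}
dispatch next → 39; now {57, 61}
dispatch next → 57; now {61}
insert 54 → {54, 61}
dispatch next → 54; now {61}
dispatch next → 61; now {}
insert 47 → {47}
insert 53 → {47, 53}
insert 40 → {40, 47, 53}
dispatch next → 40; now {47, 53}
insert 64 → {47, 53, 64}
insert 58 → {47, 53, 58, 64}
dispatch next → 47; now {53, 58, 64}
insert 78 → {53, 58, 64, 78}
dispatch next → 53; now {58, 64, 78}
insert 65 → {58, 64, 65, 78}
insert 50 → {50, 58, 64, 65, 78}

46 → 67 → 70 → 77 → 76 → 39 → 57 → 54 → 61 → 40 → 47 → 53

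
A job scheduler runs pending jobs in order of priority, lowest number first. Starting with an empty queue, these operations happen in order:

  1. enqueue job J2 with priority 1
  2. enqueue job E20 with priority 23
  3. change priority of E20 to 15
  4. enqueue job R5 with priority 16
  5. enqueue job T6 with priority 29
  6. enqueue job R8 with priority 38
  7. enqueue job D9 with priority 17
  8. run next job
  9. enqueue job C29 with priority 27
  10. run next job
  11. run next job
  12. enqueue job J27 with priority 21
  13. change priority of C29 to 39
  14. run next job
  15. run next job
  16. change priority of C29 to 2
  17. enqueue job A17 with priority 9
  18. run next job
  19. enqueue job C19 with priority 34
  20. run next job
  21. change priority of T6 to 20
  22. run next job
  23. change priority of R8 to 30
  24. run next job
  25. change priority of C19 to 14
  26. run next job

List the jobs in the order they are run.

add J2 (priority 1) → {J2:1}
add E20 (priority 23) → {J2:1, E20:23}
update E20 to priority 15 → {J2:1, E20:15}
add R5 (priority 16) → {J2:1, E20:15, R5:16}
add T6 (priority 29) → {J2:1, E20:15, R5:16, T6:29}
add R8 (priority 38) → {J2:1, E20:15, R5:16, T6:29, R8:38}
add D9 (priority 17) → {J2:1, E20:15, R5:16, D9:17, T6:29, R8:38}
run next job → J2; now {E20:15, R5:16, D9:17, T6:29, R8:38}
add C29 (priority 27) → {E20:15, R5:16, D9:17, C29:27, T6:29, R8:38}
run next job → E20; now {R5:16, D9:17, C29:27, T6:29, R8:38}
run next job → R5; now {D9:17, C29:27, T6:29, R8:38}
add J27 (priority 21) → {D9:17, J27:21, C29:27, T6:29, R8:38}
update C29 to priority 39 → {D9:17, J27:21, T6:29, R8:38, C29:39}
run next job → D9; now {J27:21, T6:29, R8:38, C29:39}
run next job → J27; now {T6:29, R8:38, C29:39}
update C29 to priority 2 → {C29:2, T6:29, R8:38}
add A17 (priority 9) → {C29:2, A17:9, T6:29, R8:38}
run next job → C29; now {A17:9, T6:29, R8:38}
add C19 (priority 34) → {A17:9, T6:29, C19:34, R8:38}
run next job → A17; now {T6:29, C19:34, R8:38}
update T6 to priority 20 → {T6:20, C19:34, R8:38}
run next job → T6; now {C19:34, R8:38}
update R8 to priority 30 → {R8:30, C19:34}
run next job → R8; now {C19:34}
update C19 to priority 14 → {C19:14}
run next job → C19; now {}

J2, E20, R5, D9, J27, C29, A17, T6, R8, C19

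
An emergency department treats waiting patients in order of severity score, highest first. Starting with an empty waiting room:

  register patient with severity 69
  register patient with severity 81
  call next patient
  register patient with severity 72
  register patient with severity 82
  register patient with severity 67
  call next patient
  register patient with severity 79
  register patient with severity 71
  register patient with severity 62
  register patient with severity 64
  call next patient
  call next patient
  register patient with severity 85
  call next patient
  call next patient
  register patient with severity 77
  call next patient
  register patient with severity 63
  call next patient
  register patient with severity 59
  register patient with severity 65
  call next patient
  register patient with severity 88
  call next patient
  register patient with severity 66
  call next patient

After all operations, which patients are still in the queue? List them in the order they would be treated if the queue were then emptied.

65, 64, 63, 62, 59

insert 69 → {69}
insert 81 → {81, 69}
call next patient → 81; now {69}
insert 72 → {72, 69}
insert 82 → {82, 72, 69}
insert 67 → {82, 72, 69, 67}
call next patient → 82; now {72, 69, 67}
insert 79 → {79, 72, 69, 67}
insert 71 → {79, 72, 71, 69, 67}
insert 62 → {79, 72, 71, 69, 67, 62}
insert 64 → {79, 72, 71, 69, 67, 64, 62}
call next patient → 79; now {72, 71, 69, 67, 64, 62}
call next patient → 72; now {71, 69, 67, 64, 62}
insert 85 → {85, 71, 69, 67, 64, 62}
call next patient → 85; now {71, 69, 67, 64, 62}
call next patient → 71; now {69, 67, 64, 62}
insert 77 → {77, 69, 67, 64, 62}
call next patient → 77; now {69, 67, 64, 62}
insert 63 → {69, 67, 64, 63, 62}
call next patient → 69; now {67, 64, 63, 62}
insert 59 → {67, 64, 63, 62, 59}
insert 65 → {67, 65, 64, 63, 62, 59}
call next patient → 67; now {65, 64, 63, 62, 59}
insert 88 → {88, 65, 64, 63, 62, 59}
call next patient → 88; now {65, 64, 63, 62, 59}
insert 66 → {66, 65, 64, 63, 62, 59}
call next patient → 66; now {65, 64, 63, 62, 59}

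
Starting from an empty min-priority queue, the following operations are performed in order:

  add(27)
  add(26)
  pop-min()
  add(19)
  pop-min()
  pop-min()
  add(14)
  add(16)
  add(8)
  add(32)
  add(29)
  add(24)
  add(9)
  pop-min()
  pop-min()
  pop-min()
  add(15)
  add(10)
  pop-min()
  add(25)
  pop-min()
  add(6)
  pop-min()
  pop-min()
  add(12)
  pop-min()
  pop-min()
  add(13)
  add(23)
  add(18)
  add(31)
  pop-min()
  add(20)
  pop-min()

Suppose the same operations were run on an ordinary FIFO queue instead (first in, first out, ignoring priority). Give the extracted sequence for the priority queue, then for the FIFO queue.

priority queue: 26 → 19 → 27 → 8 → 9 → 14 → 10 → 15 → 6 → 16 → 12 → 24 → 13 → 18; FIFO queue: [27, 26, 19, 14, 16, 8, 32, 29, 24, 9, 15, 10, 25, 6]

insert 27 → {27}
insert 26 → {26, 27}
pop-min → 26; now {27}
insert 19 → {19, 27}
pop-min → 19; now {27}
pop-min → 27; now {}
insert 14 → {14}
insert 16 → {14, 16}
insert 8 → {8, 14, 16}
insert 32 → {8, 14, 16, 32}
insert 29 → {8, 14, 16, 29, 32}
insert 24 → {8, 14, 16, 24, 29, 32}
insert 9 → {8, 9, 14, 16, 24, 29, 32}
pop-min → 8; now {9, 14, 16, 24, 29, 32}
pop-min → 9; now {14, 16, 24, 29, 32}
pop-min → 14; now {16, 24, 29, 32}
insert 15 → {15, 16, 24, 29, 32}
insert 10 → {10, 15, 16, 24, 29, 32}
pop-min → 10; now {15, 16, 24, 29, 32}
insert 25 → {15, 16, 24, 25, 29, 32}
pop-min → 15; now {16, 24, 25, 29, 32}
insert 6 → {6, 16, 24, 25, 29, 32}
pop-min → 6; now {16, 24, 25, 29, 32}
pop-min → 16; now {24, 25, 29, 32}
insert 12 → {12, 24, 25, 29, 32}
pop-min → 12; now {24, 25, 29, 32}
pop-min → 24; now {25, 29, 32}
insert 13 → {13, 25, 29, 32}
insert 23 → {13, 23, 25, 29, 32}
insert 18 → {13, 18, 23, 25, 29, 32}
insert 31 → {13, 18, 23, 25, 29, 31, 32}
pop-min → 13; now {18, 23, 25, 29, 31, 32}
insert 20 → {18, 20, 23, 25, 29, 31, 32}
pop-min → 18; now {20, 23, 25, 29, 31, 32}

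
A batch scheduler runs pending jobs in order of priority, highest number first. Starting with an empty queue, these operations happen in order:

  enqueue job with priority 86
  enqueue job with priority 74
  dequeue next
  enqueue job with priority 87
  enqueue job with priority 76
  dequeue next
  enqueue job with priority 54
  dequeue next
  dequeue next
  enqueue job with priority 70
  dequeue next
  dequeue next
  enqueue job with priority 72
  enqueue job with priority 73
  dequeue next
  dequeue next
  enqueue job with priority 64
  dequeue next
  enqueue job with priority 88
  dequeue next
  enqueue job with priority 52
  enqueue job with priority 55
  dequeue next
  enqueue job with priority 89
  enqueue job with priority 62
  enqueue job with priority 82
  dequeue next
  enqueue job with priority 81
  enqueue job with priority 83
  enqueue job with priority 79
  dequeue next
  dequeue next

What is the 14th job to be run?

insert 86 → {86}
insert 74 → {86, 74}
dequeue next → 86; now {74}
insert 87 → {87, 74}
insert 76 → {87, 76, 74}
dequeue next → 87; now {76, 74}
insert 54 → {76, 74, 54}
dequeue next → 76; now {74, 54}
dequeue next → 74; now {54}
insert 70 → {70, 54}
dequeue next → 70; now {54}
dequeue next → 54; now {}
insert 72 → {72}
insert 73 → {73, 72}
dequeue next → 73; now {72}
dequeue next → 72; now {}
insert 64 → {64}
dequeue next → 64; now {}
insert 88 → {88}
dequeue next → 88; now {}
insert 52 → {52}
insert 55 → {55, 52}
dequeue next → 55; now {52}
insert 89 → {89, 52}
insert 62 → {89, 62, 52}
insert 82 → {89, 82, 62, 52}
dequeue next → 89; now {82, 62, 52}
insert 81 → {82, 81, 62, 52}
insert 83 → {83, 82, 81, 62, 52}
insert 79 → {83, 82, 81, 79, 62, 52}
dequeue next → 83; now {82, 81, 79, 62, 52}
dequeue next → 82; now {81, 79, 62, 52}

82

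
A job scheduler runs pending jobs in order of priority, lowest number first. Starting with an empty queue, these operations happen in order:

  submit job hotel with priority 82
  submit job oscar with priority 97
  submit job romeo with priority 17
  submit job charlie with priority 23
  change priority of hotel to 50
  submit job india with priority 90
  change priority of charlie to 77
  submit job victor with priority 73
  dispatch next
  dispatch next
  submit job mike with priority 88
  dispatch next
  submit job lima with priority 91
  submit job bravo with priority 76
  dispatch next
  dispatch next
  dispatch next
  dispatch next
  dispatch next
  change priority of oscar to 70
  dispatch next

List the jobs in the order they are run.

[romeo, hotel, victor, bravo, charlie, mike, india, lima, oscar]

add hotel (priority 82) → {hotel:82}
add oscar (priority 97) → {hotel:82, oscar:97}
add romeo (priority 17) → {romeo:17, hotel:82, oscar:97}
add charlie (priority 23) → {romeo:17, charlie:23, hotel:82, oscar:97}
update hotel to priority 50 → {romeo:17, charlie:23, hotel:50, oscar:97}
add india (priority 90) → {romeo:17, charlie:23, hotel:50, india:90, oscar:97}
update charlie to priority 77 → {romeo:17, hotel:50, charlie:77, india:90, oscar:97}
add victor (priority 73) → {romeo:17, hotel:50, victor:73, charlie:77, india:90, oscar:97}
dispatch next → romeo; now {hotel:50, victor:73, charlie:77, india:90, oscar:97}
dispatch next → hotel; now {victor:73, charlie:77, india:90, oscar:97}
add mike (priority 88) → {victor:73, charlie:77, mike:88, india:90, oscar:97}
dispatch next → victor; now {charlie:77, mike:88, india:90, oscar:97}
add lima (priority 91) → {charlie:77, mike:88, india:90, lima:91, oscar:97}
add bravo (priority 76) → {bravo:76, charlie:77, mike:88, india:90, lima:91, oscar:97}
dispatch next → bravo; now {charlie:77, mike:88, india:90, lima:91, oscar:97}
dispatch next → charlie; now {mike:88, india:90, lima:91, oscar:97}
dispatch next → mike; now {india:90, lima:91, oscar:97}
dispatch next → india; now {lima:91, oscar:97}
dispatch next → lima; now {oscar:97}
update oscar to priority 70 → {oscar:70}
dispatch next → oscar; now {}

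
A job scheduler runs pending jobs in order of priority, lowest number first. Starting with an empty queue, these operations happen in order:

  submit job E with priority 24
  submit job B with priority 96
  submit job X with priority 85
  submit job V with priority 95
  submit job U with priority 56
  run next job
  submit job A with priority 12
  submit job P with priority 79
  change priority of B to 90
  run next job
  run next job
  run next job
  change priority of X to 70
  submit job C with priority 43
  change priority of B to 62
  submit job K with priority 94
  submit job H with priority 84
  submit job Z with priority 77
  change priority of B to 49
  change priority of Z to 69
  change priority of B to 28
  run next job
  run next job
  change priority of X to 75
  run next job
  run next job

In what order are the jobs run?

E, A, U, P, B, C, Z, X

add E (priority 24) → {E:24}
add B (priority 96) → {E:24, B:96}
add X (priority 85) → {E:24, X:85, B:96}
add V (priority 95) → {E:24, X:85, V:95, B:96}
add U (priority 56) → {E:24, U:56, X:85, V:95, B:96}
run next job → E; now {U:56, X:85, V:95, B:96}
add A (priority 12) → {A:12, U:56, X:85, V:95, B:96}
add P (priority 79) → {A:12, U:56, P:79, X:85, V:95, B:96}
update B to priority 90 → {A:12, U:56, P:79, X:85, B:90, V:95}
run next job → A; now {U:56, P:79, X:85, B:90, V:95}
run next job → U; now {P:79, X:85, B:90, V:95}
run next job → P; now {X:85, B:90, V:95}
update X to priority 70 → {X:70, B:90, V:95}
add C (priority 43) → {C:43, X:70, B:90, V:95}
update B to priority 62 → {C:43, B:62, X:70, V:95}
add K (priority 94) → {C:43, B:62, X:70, K:94, V:95}
add H (priority 84) → {C:43, B:62, X:70, H:84, K:94, V:95}
add Z (priority 77) → {C:43, B:62, X:70, Z:77, H:84, K:94, V:95}
update B to priority 49 → {C:43, B:49, X:70, Z:77, H:84, K:94, V:95}
update Z to priority 69 → {C:43, B:49, Z:69, X:70, H:84, K:94, V:95}
update B to priority 28 → {B:28, C:43, Z:69, X:70, H:84, K:94, V:95}
run next job → B; now {C:43, Z:69, X:70, H:84, K:94, V:95}
run next job → C; now {Z:69, X:70, H:84, K:94, V:95}
update X to priority 75 → {Z:69, X:75, H:84, K:94, V:95}
run next job → Z; now {X:75, H:84, K:94, V:95}
run next job → X; now {H:84, K:94, V:95}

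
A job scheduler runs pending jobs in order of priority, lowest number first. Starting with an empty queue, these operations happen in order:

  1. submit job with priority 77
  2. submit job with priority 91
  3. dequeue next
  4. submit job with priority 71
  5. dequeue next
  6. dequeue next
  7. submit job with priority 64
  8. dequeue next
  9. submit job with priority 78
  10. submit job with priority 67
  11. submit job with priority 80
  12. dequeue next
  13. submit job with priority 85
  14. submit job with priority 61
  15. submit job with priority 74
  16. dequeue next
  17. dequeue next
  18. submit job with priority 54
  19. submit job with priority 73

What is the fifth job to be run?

insert 77 → {77}
insert 91 → {77, 91}
dequeue next → 77; now {91}
insert 71 → {71, 91}
dequeue next → 71; now {91}
dequeue next → 91; now {}
insert 64 → {64}
dequeue next → 64; now {}
insert 78 → {78}
insert 67 → {67, 78}
insert 80 → {67, 78, 80}
dequeue next → 67; now {78, 80}
insert 85 → {78, 80, 85}
insert 61 → {61, 78, 80, 85}
insert 74 → {61, 74, 78, 80, 85}
dequeue next → 61; now {74, 78, 80, 85}
dequeue next → 74; now {78, 80, 85}
insert 54 → {54, 78, 80, 85}
insert 73 → {54, 73, 78, 80, 85}

67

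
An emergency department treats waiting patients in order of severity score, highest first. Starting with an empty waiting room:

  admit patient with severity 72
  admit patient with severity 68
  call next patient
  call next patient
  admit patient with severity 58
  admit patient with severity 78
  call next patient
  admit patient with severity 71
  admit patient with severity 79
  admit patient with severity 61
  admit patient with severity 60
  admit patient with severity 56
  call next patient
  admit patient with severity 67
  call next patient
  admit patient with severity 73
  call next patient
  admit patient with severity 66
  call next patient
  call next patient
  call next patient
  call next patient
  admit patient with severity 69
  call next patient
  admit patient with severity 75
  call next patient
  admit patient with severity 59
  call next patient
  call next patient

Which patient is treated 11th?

69

insert 72 → {72}
insert 68 → {72, 68}
call next patient → 72; now {68}
call next patient → 68; now {}
insert 58 → {58}
insert 78 → {78, 58}
call next patient → 78; now {58}
insert 71 → {71, 58}
insert 79 → {79, 71, 58}
insert 61 → {79, 71, 61, 58}
insert 60 → {79, 71, 61, 60, 58}
insert 56 → {79, 71, 61, 60, 58, 56}
call next patient → 79; now {71, 61, 60, 58, 56}
insert 67 → {71, 67, 61, 60, 58, 56}
call next patient → 71; now {67, 61, 60, 58, 56}
insert 73 → {73, 67, 61, 60, 58, 56}
call next patient → 73; now {67, 61, 60, 58, 56}
insert 66 → {67, 66, 61, 60, 58, 56}
call next patient → 67; now {66, 61, 60, 58, 56}
call next patient → 66; now {61, 60, 58, 56}
call next patient → 61; now {60, 58, 56}
call next patient → 60; now {58, 56}
insert 69 → {69, 58, 56}
call next patient → 69; now {58, 56}
insert 75 → {75, 58, 56}
call next patient → 75; now {58, 56}
insert 59 → {59, 58, 56}
call next patient → 59; now {58, 56}
call next patient → 58; now {56}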